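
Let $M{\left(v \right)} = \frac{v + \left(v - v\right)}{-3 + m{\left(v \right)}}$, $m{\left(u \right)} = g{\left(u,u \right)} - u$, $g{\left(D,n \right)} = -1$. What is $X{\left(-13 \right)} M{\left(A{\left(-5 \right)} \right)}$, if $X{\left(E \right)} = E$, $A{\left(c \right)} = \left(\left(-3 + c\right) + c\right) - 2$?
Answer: $\frac{195}{11} \approx 17.727$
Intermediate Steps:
$A{\left(c \right)} = -5 + 2 c$ ($A{\left(c \right)} = \left(-3 + 2 c\right) - 2 = -5 + 2 c$)
$m{\left(u \right)} = -1 - u$
$M{\left(v \right)} = \frac{v}{-4 - v}$ ($M{\left(v \right)} = \frac{v + \left(v - v\right)}{-3 - \left(1 + v\right)} = \frac{v + 0}{-4 - v} = \frac{v}{-4 - v}$)
$X{\left(-13 \right)} M{\left(A{\left(-5 \right)} \right)} = - 13 \left(- \frac{-5 + 2 \left(-5\right)}{4 + \left(-5 + 2 \left(-5\right)\right)}\right) = - 13 \left(- \frac{-5 - 10}{4 - 15}\right) = - 13 \left(\left(-1\right) \left(-15\right) \frac{1}{4 - 15}\right) = - 13 \left(\left(-1\right) \left(-15\right) \frac{1}{-11}\right) = - 13 \left(\left(-1\right) \left(-15\right) \left(- \frac{1}{11}\right)\right) = \left(-13\right) \left(- \frac{15}{11}\right) = \frac{195}{11}$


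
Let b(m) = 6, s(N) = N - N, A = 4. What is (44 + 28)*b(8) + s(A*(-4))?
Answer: 432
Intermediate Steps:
s(N) = 0
(44 + 28)*b(8) + s(A*(-4)) = (44 + 28)*6 + 0 = 72*6 + 0 = 432 + 0 = 432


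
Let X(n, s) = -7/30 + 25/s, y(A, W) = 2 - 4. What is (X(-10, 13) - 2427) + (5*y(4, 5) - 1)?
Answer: -950161/390 ≈ -2436.3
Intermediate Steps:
y(A, W) = -2
X(n, s) = -7/30 + 25/s (X(n, s) = -7*1/30 + 25/s = -7/30 + 25/s)
(X(-10, 13) - 2427) + (5*y(4, 5) - 1) = ((-7/30 + 25/13) - 2427) + (5*(-2) - 1) = ((-7/30 + 25*(1/13)) - 2427) + (-10 - 1) = ((-7/30 + 25/13) - 2427) - 11 = (659/390 - 2427) - 11 = -945871/390 - 11 = -950161/390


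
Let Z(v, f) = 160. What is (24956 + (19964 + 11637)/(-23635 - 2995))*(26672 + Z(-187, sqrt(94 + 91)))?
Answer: 8915558245464/13315 ≈ 6.6959e+8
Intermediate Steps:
(24956 + (19964 + 11637)/(-23635 - 2995))*(26672 + Z(-187, sqrt(94 + 91))) = (24956 + (19964 + 11637)/(-23635 - 2995))*(26672 + 160) = (24956 + 31601/(-26630))*26832 = (24956 + 31601*(-1/26630))*26832 = (24956 - 31601/26630)*26832 = (664546679/26630)*26832 = 8915558245464/13315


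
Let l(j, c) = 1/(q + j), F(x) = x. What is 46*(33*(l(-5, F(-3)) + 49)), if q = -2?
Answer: 519156/7 ≈ 74165.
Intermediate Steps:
l(j, c) = 1/(-2 + j)
46*(33*(l(-5, F(-3)) + 49)) = 46*(33*(1/(-2 - 5) + 49)) = 46*(33*(1/(-7) + 49)) = 46*(33*(-⅐ + 49)) = 46*(33*(342/7)) = 46*(11286/7) = 519156/7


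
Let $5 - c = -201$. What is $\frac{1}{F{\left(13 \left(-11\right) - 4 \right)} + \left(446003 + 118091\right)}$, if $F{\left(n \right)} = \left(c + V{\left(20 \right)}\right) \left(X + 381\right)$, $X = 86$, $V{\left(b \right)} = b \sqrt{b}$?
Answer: $\frac{82537}{54280761952} - \frac{2335 \sqrt{5}}{54280761952} \approx 1.4244 \cdot 10^{-6}$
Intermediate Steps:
$V{\left(b \right)} = b^{\frac{3}{2}}$
$c = 206$ ($c = 5 - -201 = 5 + 201 = 206$)
$F{\left(n \right)} = 96202 + 18680 \sqrt{5}$ ($F{\left(n \right)} = \left(206 + 20^{\frac{3}{2}}\right) \left(86 + 381\right) = \left(206 + 40 \sqrt{5}\right) 467 = 96202 + 18680 \sqrt{5}$)
$\frac{1}{F{\left(13 \left(-11\right) - 4 \right)} + \left(446003 + 118091\right)} = \frac{1}{\left(96202 + 18680 \sqrt{5}\right) + \left(446003 + 118091\right)} = \frac{1}{\left(96202 + 18680 \sqrt{5}\right) + 564094} = \frac{1}{660296 + 18680 \sqrt{5}}$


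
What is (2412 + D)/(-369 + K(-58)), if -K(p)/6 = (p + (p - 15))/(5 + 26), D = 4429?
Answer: -212071/10653 ≈ -19.907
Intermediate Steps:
K(p) = 90/31 - 12*p/31 (K(p) = -6*(p + (p - 15))/(5 + 26) = -6*(p + (-15 + p))/31 = -6*(-15 + 2*p)/31 = -6*(-15/31 + 2*p/31) = 90/31 - 12*p/31)
(2412 + D)/(-369 + K(-58)) = (2412 + 4429)/(-369 + (90/31 - 12/31*(-58))) = 6841/(-369 + (90/31 + 696/31)) = 6841/(-369 + 786/31) = 6841/(-10653/31) = 6841*(-31/10653) = -212071/10653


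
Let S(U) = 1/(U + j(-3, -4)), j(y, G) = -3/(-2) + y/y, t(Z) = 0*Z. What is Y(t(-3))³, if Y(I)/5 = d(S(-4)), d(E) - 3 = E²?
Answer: 3723875/729 ≈ 5108.2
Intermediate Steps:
t(Z) = 0
j(y, G) = 5/2 (j(y, G) = -3*(-½) + 1 = 3/2 + 1 = 5/2)
S(U) = 1/(5/2 + U) (S(U) = 1/(U + 5/2) = 1/(5/2 + U))
d(E) = 3 + E²
Y(I) = 155/9 (Y(I) = 5*(3 + (2/(5 + 2*(-4)))²) = 5*(3 + (2/(5 - 8))²) = 5*(3 + (2/(-3))²) = 5*(3 + (2*(-⅓))²) = 5*(3 + (-⅔)²) = 5*(3 + 4/9) = 5*(31/9) = 155/9)
Y(t(-3))³ = (155/9)³ = 3723875/729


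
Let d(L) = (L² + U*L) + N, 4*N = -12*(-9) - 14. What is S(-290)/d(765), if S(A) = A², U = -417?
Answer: 168200/532487 ≈ 0.31588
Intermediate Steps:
N = 47/2 (N = (-12*(-9) - 14)/4 = (108 - 14)/4 = (¼)*94 = 47/2 ≈ 23.500)
d(L) = 47/2 + L² - 417*L (d(L) = (L² - 417*L) + 47/2 = 47/2 + L² - 417*L)
S(-290)/d(765) = (-290)²/(47/2 + 765² - 417*765) = 84100/(47/2 + 585225 - 319005) = 84100/(532487/2) = 84100*(2/532487) = 168200/532487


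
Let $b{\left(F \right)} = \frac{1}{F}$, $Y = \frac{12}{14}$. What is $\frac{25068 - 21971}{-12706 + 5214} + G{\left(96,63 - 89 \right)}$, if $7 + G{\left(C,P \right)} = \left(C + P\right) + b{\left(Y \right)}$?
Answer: $\frac{1432919}{22476} \approx 63.753$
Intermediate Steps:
$Y = \frac{6}{7}$ ($Y = 12 \cdot \frac{1}{14} = \frac{6}{7} \approx 0.85714$)
$G{\left(C,P \right)} = - \frac{35}{6} + C + P$ ($G{\left(C,P \right)} = -7 + \left(\left(C + P\right) + \frac{1}{\frac{6}{7}}\right) = -7 + \left(\left(C + P\right) + \frac{7}{6}\right) = -7 + \left(\frac{7}{6} + C + P\right) = - \frac{35}{6} + C + P$)
$\frac{25068 - 21971}{-12706 + 5214} + G{\left(96,63 - 89 \right)} = \frac{25068 - 21971}{-12706 + 5214} + \left(- \frac{35}{6} + 96 + \left(63 - 89\right)\right) = \frac{3097}{-7492} + \left(- \frac{35}{6} + 96 + \left(63 - 89\right)\right) = 3097 \left(- \frac{1}{7492}\right) - - \frac{385}{6} = - \frac{3097}{7492} + \frac{385}{6} = \frac{1432919}{22476}$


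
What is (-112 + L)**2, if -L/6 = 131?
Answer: 806404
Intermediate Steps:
L = -786 (L = -6*131 = -786)
(-112 + L)**2 = (-112 - 786)**2 = (-898)**2 = 806404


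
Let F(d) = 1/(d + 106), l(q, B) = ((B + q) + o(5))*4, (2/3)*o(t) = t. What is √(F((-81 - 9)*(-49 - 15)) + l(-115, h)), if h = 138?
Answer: 3*√466446722/5866 ≈ 11.045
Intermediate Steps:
o(t) = 3*t/2
l(q, B) = 30 + 4*B + 4*q (l(q, B) = ((B + q) + (3/2)*5)*4 = ((B + q) + 15/2)*4 = (15/2 + B + q)*4 = 30 + 4*B + 4*q)
F(d) = 1/(106 + d)
√(F((-81 - 9)*(-49 - 15)) + l(-115, h)) = √(1/(106 + (-81 - 9)*(-49 - 15)) + (30 + 4*138 + 4*(-115))) = √(1/(106 - 90*(-64)) + (30 + 552 - 460)) = √(1/(106 + 5760) + 122) = √(1/5866 + 122) = √(715653/5866) = 3*√466446722/5866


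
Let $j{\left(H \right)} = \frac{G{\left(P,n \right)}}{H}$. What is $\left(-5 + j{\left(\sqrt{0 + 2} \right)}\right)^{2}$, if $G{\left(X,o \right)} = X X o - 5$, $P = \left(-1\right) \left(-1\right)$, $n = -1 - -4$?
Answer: $\left(5 + \sqrt{2}\right)^{2} \approx 41.142$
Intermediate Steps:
$n = 3$ ($n = -1 + 4 = 3$)
$P = 1$
$G{\left(X,o \right)} = -5 + o X^{2}$ ($G{\left(X,o \right)} = X^{2} o - 5 = o X^{2} - 5 = -5 + o X^{2}$)
$j{\left(H \right)} = - \frac{2}{H}$ ($j{\left(H \right)} = \frac{-5 + 3 \cdot 1^{2}}{H} = \frac{-5 + 3 \cdot 1}{H} = \frac{-5 + 3}{H} = - \frac{2}{H}$)
$\left(-5 + j{\left(\sqrt{0 + 2} \right)}\right)^{2} = \left(-5 - \frac{2}{\sqrt{0 + 2}}\right)^{2} = \left(-5 - \frac{2}{\sqrt{2}}\right)^{2} = \left(-5 - 2 \frac{\sqrt{2}}{2}\right)^{2} = \left(-5 - \sqrt{2}\right)^{2}$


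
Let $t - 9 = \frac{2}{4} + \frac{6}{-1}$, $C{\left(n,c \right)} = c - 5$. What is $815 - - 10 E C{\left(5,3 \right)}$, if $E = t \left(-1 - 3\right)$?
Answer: $1095$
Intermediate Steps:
$C{\left(n,c \right)} = -5 + c$
$t = \frac{7}{2}$ ($t = 9 + \left(\frac{2}{4} + \frac{6}{-1}\right) = 9 + \left(2 \cdot \frac{1}{4} + 6 \left(-1\right)\right) = 9 + \left(\frac{1}{2} - 6\right) = 9 - \frac{11}{2} = \frac{7}{2} \approx 3.5$)
$E = -14$ ($E = \frac{7 \left(-1 - 3\right)}{2} = \frac{7}{2} \left(-4\right) = -14$)
$815 - - 10 E C{\left(5,3 \right)} = 815 - \left(-10\right) \left(-14\right) \left(-5 + 3\right) = 815 - 140 \left(-2\right) = 815 - -280 = 815 + 280 = 1095$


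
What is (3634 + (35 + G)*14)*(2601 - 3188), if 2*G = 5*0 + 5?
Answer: -2441333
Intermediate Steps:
G = 5/2 (G = (5*0 + 5)/2 = (0 + 5)/2 = (½)*5 = 5/2 ≈ 2.5000)
(3634 + (35 + G)*14)*(2601 - 3188) = (3634 + (35 + 5/2)*14)*(2601 - 3188) = (3634 + (75/2)*14)*(-587) = (3634 + 525)*(-587) = 4159*(-587) = -2441333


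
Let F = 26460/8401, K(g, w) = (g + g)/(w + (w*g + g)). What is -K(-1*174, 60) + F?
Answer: 46055882/14777359 ≈ 3.1167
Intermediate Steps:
K(g, w) = 2*g/(g + w + g*w) (K(g, w) = (2*g)/(w + (g*w + g)) = (2*g)/(w + (g + g*w)) = (2*g)/(g + w + g*w) = 2*g/(g + w + g*w))
F = 26460/8401 (F = 26460*(1/8401) = 26460/8401 ≈ 3.1496)
-K(-1*174, 60) + F = -2*(-1*174)/(-1*174 + 60 - 1*174*60) + 26460/8401 = -2*(-174)/(-174 + 60 - 174*60) + 26460/8401 = -2*(-174)/(-174 + 60 - 10440) + 26460/8401 = -2*(-174)/(-10554) + 26460/8401 = -2*(-174)*(-1)/10554 + 26460/8401 = -1*58/1759 + 26460/8401 = -58/1759 + 26460/8401 = 46055882/14777359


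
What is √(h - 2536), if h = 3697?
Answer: 3*√129 ≈ 34.073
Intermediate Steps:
√(h - 2536) = √(3697 - 2536) = √1161 = 3*√129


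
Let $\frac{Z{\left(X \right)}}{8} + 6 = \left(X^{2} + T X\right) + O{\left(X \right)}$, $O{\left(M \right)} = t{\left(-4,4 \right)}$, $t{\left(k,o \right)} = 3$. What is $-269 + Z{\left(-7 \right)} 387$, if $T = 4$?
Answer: $55459$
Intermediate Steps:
$O{\left(M \right)} = 3$
$Z{\left(X \right)} = -24 + 8 X^{2} + 32 X$ ($Z{\left(X \right)} = -48 + 8 \left(\left(X^{2} + 4 X\right) + 3\right) = -48 + 8 \left(3 + X^{2} + 4 X\right) = -48 + \left(24 + 8 X^{2} + 32 X\right) = -24 + 8 X^{2} + 32 X$)
$-269 + Z{\left(-7 \right)} 387 = -269 + \left(-24 + 8 \left(-7\right)^{2} + 32 \left(-7\right)\right) 387 = -269 + \left(-24 + 8 \cdot 49 - 224\right) 387 = -269 + \left(-24 + 392 - 224\right) 387 = -269 + 144 \cdot 387 = -269 + 55728 = 55459$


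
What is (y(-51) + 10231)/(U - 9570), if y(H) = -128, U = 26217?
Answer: 10103/16647 ≈ 0.60690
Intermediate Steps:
(y(-51) + 10231)/(U - 9570) = (-128 + 10231)/(26217 - 9570) = 10103/16647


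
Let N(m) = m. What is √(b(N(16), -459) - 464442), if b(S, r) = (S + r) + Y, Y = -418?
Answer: I*√465303 ≈ 682.13*I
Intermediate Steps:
b(S, r) = -418 + S + r (b(S, r) = (S + r) - 418 = -418 + S + r)
√(b(N(16), -459) - 464442) = √((-418 + 16 - 459) - 464442) = √(-861 - 464442) = √(-465303) = I*√465303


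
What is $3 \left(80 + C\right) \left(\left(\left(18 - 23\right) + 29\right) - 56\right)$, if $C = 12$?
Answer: $-8832$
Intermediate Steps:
$3 \left(80 + C\right) \left(\left(\left(18 - 23\right) + 29\right) - 56\right) = 3 \left(80 + 12\right) \left(\left(\left(18 - 23\right) + 29\right) - 56\right) = 3 \cdot 92 \left(\left(-5 + 29\right) - 56\right) = 3 \cdot 92 \left(24 - 56\right) = 3 \cdot 92 \left(-32\right) = 3 \left(-2944\right) = -8832$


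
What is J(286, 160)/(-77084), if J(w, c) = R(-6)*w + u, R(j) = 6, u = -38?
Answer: -839/38542 ≈ -0.021768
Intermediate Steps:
J(w, c) = -38 + 6*w (J(w, c) = 6*w - 38 = -38 + 6*w)
J(286, 160)/(-77084) = (-38 + 6*286)/(-77084) = (-38 + 1716)*(-1/77084) = 1678*(-1/77084) = -839/38542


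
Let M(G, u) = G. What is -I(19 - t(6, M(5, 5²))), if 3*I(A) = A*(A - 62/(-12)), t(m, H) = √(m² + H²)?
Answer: -3121/18 + 259*√61/18 ≈ -61.008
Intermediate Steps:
t(m, H) = √(H² + m²)
I(A) = A*(31/6 + A)/3 (I(A) = (A*(A - 62/(-12)))/3 = (A*(A - 62*(-1/12)))/3 = (A*(A + 31/6))/3 = (A*(31/6 + A))/3 = A*(31/6 + A)/3)
-I(19 - t(6, M(5, 5²))) = -(19 - √(5² + 6²))*(31 + 6*(19 - √(5² + 6²)))/18 = -(19 - √(25 + 36))*(31 + 6*(19 - √(25 + 36)))/18 = -(19 - √61)*(31 + 6*(19 - √61))/18 = -(19 - √61)*(31 + (114 - 6*√61))/18 = -(19 - √61)*(145 - 6*√61)/18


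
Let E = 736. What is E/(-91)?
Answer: -736/91 ≈ -8.0879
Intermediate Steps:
E/(-91) = 736/(-91) = 736*(-1/91) = -736/91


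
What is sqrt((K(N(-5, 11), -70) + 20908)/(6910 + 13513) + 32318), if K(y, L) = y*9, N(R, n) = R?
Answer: sqrt(13480229272471)/20423 ≈ 179.77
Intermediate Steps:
K(y, L) = 9*y
sqrt((K(N(-5, 11), -70) + 20908)/(6910 + 13513) + 32318) = sqrt((9*(-5) + 20908)/(6910 + 13513) + 32318) = sqrt((-45 + 20908)/20423 + 32318) = sqrt(20863*(1/20423) + 32318) = sqrt(20863/20423 + 32318) = sqrt(660051377/20423) = sqrt(13480229272471)/20423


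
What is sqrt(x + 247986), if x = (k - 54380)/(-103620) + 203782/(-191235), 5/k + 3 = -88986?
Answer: sqrt(786774755048959106897602873045)/1781197594770 ≈ 497.98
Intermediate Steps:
k = -5/88989 (k = 5/(-3 - 88986) = 5/(-88989) = 5*(-1/88989) = -5/88989 ≈ -5.6187e-5)
x = -5779717722769/10687185568620 (x = (-5/88989 - 54380)/(-103620) + 203782/(-191235) = -4839221825/88989*(-1/103620) + 203782*(-1/191235) = 967844365/1844208036 - 203782/191235 = -5779717722769/10687185568620 ≈ -0.54081)
sqrt(x + 247986) = sqrt(-5779717722769/10687185568620 + 247986) = sqrt(2650266620702076551/10687185568620) = sqrt(786774755048959106897602873045)/1781197594770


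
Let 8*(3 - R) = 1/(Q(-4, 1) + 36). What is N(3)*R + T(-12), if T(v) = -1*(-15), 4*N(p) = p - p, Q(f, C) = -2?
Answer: 15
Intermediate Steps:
N(p) = 0 (N(p) = (p - p)/4 = (¼)*0 = 0)
T(v) = 15
R = 815/272 (R = 3 - 1/(8*(-2 + 36)) = 3 - ⅛/34 = 3 - ⅛*1/34 = 3 - 1/272 = 815/272 ≈ 2.9963)
N(3)*R + T(-12) = 0*(815/272) + 15 = 0 + 15 = 15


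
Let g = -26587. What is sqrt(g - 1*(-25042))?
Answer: I*sqrt(1545) ≈ 39.307*I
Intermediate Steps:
sqrt(g - 1*(-25042)) = sqrt(-26587 - 1*(-25042)) = sqrt(-26587 + 25042) = sqrt(-1545) = I*sqrt(1545)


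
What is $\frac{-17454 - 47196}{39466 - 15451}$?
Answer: $- \frac{4310}{1601} \approx -2.6921$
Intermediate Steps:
$\frac{-17454 - 47196}{39466 - 15451} = - \frac{64650}{24015} = \left(-64650\right) \frac{1}{24015} = - \frac{4310}{1601}$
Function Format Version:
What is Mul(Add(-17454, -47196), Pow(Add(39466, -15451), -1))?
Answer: Rational(-4310, 1601) ≈ -2.6921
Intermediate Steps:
Mul(Add(-17454, -47196), Pow(Add(39466, -15451), -1)) = Mul(-64650, Pow(24015, -1)) = Mul(-64650, Rational(1, 24015)) = Rational(-4310, 1601)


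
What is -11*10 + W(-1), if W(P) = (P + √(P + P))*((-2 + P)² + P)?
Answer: -118 + 8*I*√2 ≈ -118.0 + 11.314*I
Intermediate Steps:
W(P) = (P + (-2 + P)²)*(P + √2*√P) (W(P) = (P + √(2*P))*(P + (-2 + P)²) = (P + √2*√P)*(P + (-2 + P)²) = (P + (-2 + P)²)*(P + √2*√P))
-11*10 + W(-1) = -11*10 + ((-1)² - (-2 - 1)² + √2*(-1)^(3/2) + √2*√(-1)*(-2 - 1)²) = -110 + (1 - 1*(-3)² + √2*(-I) + √2*I*(-3)²) = -110 + (1 - 1*9 - I*√2 + √2*I*9) = -110 + (1 - 9 - I*√2 + 9*I*√2) = -110 + (-8 + 8*I*√2) = -118 + 8*I*√2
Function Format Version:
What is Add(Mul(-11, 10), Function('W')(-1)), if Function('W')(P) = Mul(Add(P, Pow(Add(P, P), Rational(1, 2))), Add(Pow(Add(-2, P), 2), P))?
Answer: Add(-118, Mul(8, I, Pow(2, Rational(1, 2)))) ≈ Add(-118.00, Mul(11.314, I))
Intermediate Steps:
Function('W')(P) = Mul(Add(P, Pow(Add(-2, P), 2)), Add(P, Mul(Pow(2, Rational(1, 2)), Pow(P, Rational(1, 2))))) (Function('W')(P) = Mul(Add(P, Pow(Mul(2, P), Rational(1, 2))), Add(P, Pow(Add(-2, P), 2))) = Mul(Add(P, Mul(Pow(2, Rational(1, 2)), Pow(P, Rational(1, 2)))), Add(P, Pow(Add(-2, P), 2))) = Mul(Add(P, Pow(Add(-2, P), 2)), Add(P, Mul(Pow(2, Rational(1, 2)), Pow(P, Rational(1, 2))))))
Add(Mul(-11, 10), Function('W')(-1)) = Add(Mul(-11, 10), Add(Pow(-1, 2), Mul(-1, Pow(Add(-2, -1), 2)), Mul(Pow(2, Rational(1, 2)), Pow(-1, Rational(3, 2))), Mul(Pow(2, Rational(1, 2)), Pow(-1, Rational(1, 2)), Pow(Add(-2, -1), 2)))) = Add(-110, Add(1, Mul(-1, Pow(-3, 2)), Mul(Pow(2, Rational(1, 2)), Mul(-1, I)), Mul(Pow(2, Rational(1, 2)), I, Pow(-3, 2)))) = Add(-110, Add(1, Mul(-1, 9), Mul(-1, I, Pow(2, Rational(1, 2))), Mul(Pow(2, Rational(1, 2)), I, 9))) = Add(-110, Add(1, -9, Mul(-1, I, Pow(2, Rational(1, 2))), Mul(9, I, Pow(2, Rational(1, 2))))) = Add(-110, Add(-8, Mul(8, I, Pow(2, Rational(1, 2))))) = Add(-118, Mul(8, I, Pow(2, Rational(1, 2))))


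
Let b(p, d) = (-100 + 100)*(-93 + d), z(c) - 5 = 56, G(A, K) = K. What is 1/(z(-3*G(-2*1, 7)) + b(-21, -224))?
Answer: 1/61 ≈ 0.016393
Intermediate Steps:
z(c) = 61 (z(c) = 5 + 56 = 61)
b(p, d) = 0 (b(p, d) = 0*(-93 + d) = 0)
1/(z(-3*G(-2*1, 7)) + b(-21, -224)) = 1/(61 + 0) = 1/61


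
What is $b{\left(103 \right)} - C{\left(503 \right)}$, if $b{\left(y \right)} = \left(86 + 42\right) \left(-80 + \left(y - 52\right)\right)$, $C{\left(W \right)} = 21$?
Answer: $-3733$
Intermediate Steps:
$b{\left(y \right)} = -16896 + 128 y$ ($b{\left(y \right)} = 128 \left(-80 + \left(y - 52\right)\right) = 128 \left(-80 + \left(-52 + y\right)\right) = 128 \left(-132 + y\right) = -16896 + 128 y$)
$b{\left(103 \right)} - C{\left(503 \right)} = \left(-16896 + 128 \cdot 103\right) - 21 = \left(-16896 + 13184\right) - 21 = -3712 - 21 = -3733$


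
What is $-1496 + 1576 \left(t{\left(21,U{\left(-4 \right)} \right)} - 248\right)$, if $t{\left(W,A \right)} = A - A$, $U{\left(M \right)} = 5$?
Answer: $-392344$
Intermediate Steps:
$t{\left(W,A \right)} = 0$
$-1496 + 1576 \left(t{\left(21,U{\left(-4 \right)} \right)} - 248\right) = -1496 + 1576 \left(0 - 248\right) = -1496 + 1576 \left(-248\right) = -1496 - 390848 = -392344$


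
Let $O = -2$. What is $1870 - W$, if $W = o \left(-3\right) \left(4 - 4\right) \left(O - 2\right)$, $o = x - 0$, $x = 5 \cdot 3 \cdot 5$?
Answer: $1870$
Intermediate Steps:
$x = 75$ ($x = 15 \cdot 5 = 75$)
$o = 75$ ($o = 75 - 0 = 75 + 0 = 75$)
$W = 0$ ($W = 75 \left(-3\right) \left(4 - 4\right) \left(-2 - 2\right) = - 225 \cdot 0 \left(-4\right) = \left(-225\right) 0 = 0$)
$1870 - W = 1870 - 0 = 1870 + 0 = 1870$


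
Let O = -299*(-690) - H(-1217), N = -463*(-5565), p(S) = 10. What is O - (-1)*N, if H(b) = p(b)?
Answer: 2782895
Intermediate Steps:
H(b) = 10
N = 2576595
O = 206300 (O = -299*(-690) - 1*10 = 206310 - 10 = 206300)
O - (-1)*N = 206300 - (-1)*2576595 = 206300 - 1*(-2576595) = 206300 + 2576595 = 2782895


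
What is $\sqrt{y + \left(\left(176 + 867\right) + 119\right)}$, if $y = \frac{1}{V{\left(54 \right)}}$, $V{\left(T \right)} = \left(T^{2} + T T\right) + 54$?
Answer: $\frac{\sqrt{4473054582}}{1962} \approx 34.088$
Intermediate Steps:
$V{\left(T \right)} = 54 + 2 T^{2}$ ($V{\left(T \right)} = \left(T^{2} + T^{2}\right) + 54 = 2 T^{2} + 54 = 54 + 2 T^{2}$)
$y = \frac{1}{5886}$ ($y = \frac{1}{54 + 2 \cdot 54^{2}} = \frac{1}{54 + 2 \cdot 2916} = \frac{1}{54 + 5832} = \frac{1}{5886} \approx 0.00016989$)
$\sqrt{y + \left(\left(176 + 867\right) + 119\right)} = \sqrt{\frac{1}{5886} + \left(\left(176 + 867\right) + 119\right)} = \sqrt{\frac{1}{5886} + \left(1043 + 119\right)} = \sqrt{\frac{1}{5886} + 1162} = \sqrt{\frac{6839533}{5886}} = \frac{\sqrt{4473054582}}{1962}$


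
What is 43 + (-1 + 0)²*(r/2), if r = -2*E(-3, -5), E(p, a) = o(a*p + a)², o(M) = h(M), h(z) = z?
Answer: -57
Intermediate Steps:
o(M) = M
E(p, a) = (a + a*p)² (E(p, a) = (a*p + a)² = (a + a*p)²)
r = -200 (r = -2*(-5)²*(1 - 3)² = -50*(-2)² = -50*4 = -2*100 = -200)
43 + (-1 + 0)²*(r/2) = 43 + (-1 + 0)²*(-200/2) = 43 + (-1)²*(-200*½) = 43 + 1*(-100) = 43 - 100 = -57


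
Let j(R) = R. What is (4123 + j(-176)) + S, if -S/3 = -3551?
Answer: 14600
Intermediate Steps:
S = 10653 (S = -3*(-3551) = 10653)
(4123 + j(-176)) + S = (4123 - 176) + 10653 = 3947 + 10653 = 14600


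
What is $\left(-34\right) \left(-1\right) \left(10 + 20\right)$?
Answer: $1020$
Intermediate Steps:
$\left(-34\right) \left(-1\right) \left(10 + 20\right) = 34 \cdot 30 = 1020$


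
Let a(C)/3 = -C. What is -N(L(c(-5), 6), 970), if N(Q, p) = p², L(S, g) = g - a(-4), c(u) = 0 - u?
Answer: -940900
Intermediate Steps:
c(u) = -u
a(C) = -3*C (a(C) = 3*(-C) = -3*C)
L(S, g) = -12 + g (L(S, g) = g - (-3)*(-4) = g - 1*12 = g - 12 = -12 + g)
-N(L(c(-5), 6), 970) = -1*970² = -1*940900 = -940900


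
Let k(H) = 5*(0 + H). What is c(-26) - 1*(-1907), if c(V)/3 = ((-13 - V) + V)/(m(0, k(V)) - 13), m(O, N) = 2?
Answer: 21016/11 ≈ 1910.5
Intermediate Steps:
k(H) = 5*H
c(V) = 39/11 (c(V) = 3*(((-13 - V) + V)/(2 - 13)) = 3*(-13/(-11)) = 3*(-13*(-1/11)) = 3*(13/11) = 39/11)
c(-26) - 1*(-1907) = 39/11 - 1*(-1907) = 39/11 + 1907 = 21016/11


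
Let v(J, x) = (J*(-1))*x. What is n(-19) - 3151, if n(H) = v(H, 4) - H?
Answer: -3056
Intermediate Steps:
v(J, x) = -J*x (v(J, x) = (-J)*x = -J*x)
n(H) = -5*H (n(H) = -1*H*4 - H = -4*H - H = -5*H)
n(-19) - 3151 = -5*(-19) - 3151 = 95 - 3151 = -3056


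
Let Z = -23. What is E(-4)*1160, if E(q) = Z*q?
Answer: 106720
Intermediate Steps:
E(q) = -23*q
E(-4)*1160 = -23*(-4)*1160 = 92*1160 = 106720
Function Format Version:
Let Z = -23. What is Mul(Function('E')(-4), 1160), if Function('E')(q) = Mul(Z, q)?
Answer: 106720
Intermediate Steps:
Function('E')(q) = Mul(-23, q)
Mul(Function('E')(-4), 1160) = Mul(Mul(-23, -4), 1160) = Mul(92, 1160) = 106720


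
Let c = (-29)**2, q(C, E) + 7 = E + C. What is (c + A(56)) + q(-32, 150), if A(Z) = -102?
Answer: 850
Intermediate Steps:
q(C, E) = -7 + C + E (q(C, E) = -7 + (E + C) = -7 + (C + E) = -7 + C + E)
c = 841
(c + A(56)) + q(-32, 150) = (841 - 102) + (-7 - 32 + 150) = 739 + 111 = 850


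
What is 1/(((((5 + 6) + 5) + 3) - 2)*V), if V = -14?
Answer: -1/238 ≈ -0.0042017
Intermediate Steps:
1/(((((5 + 6) + 5) + 3) - 2)*V) = 1/(((((5 + 6) + 5) + 3) - 2)*(-14)) = 1/((((11 + 5) + 3) - 2)*(-14)) = 1/(((16 + 3) - 2)*(-14)) = 1/((19 - 2)*(-14)) = 1/(17*(-14)) = 1/(-238) = -1/238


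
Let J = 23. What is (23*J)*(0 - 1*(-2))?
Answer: 1058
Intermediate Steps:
(23*J)*(0 - 1*(-2)) = (23*23)*(0 - 1*(-2)) = 529*(0 + 2) = 529*2 = 1058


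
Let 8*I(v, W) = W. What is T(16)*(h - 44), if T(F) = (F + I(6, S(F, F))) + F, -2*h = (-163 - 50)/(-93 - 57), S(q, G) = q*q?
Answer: -71536/25 ≈ -2861.4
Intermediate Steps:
S(q, G) = q²
h = -71/100 (h = -(-163 - 50)/(2*(-93 - 57)) = -(-213)/(2*(-150)) = -(-213)*(-1)/(2*150) = -½*71/50 = -71/100 ≈ -0.71000)
I(v, W) = W/8
T(F) = 2*F + F²/8 (T(F) = (F + F²/8) + F = 2*F + F²/8)
T(16)*(h - 44) = ((⅛)*16*(16 + 16))*(-71/100 - 44) = ((⅛)*16*32)*(-4471/100) = 64*(-4471/100) = -71536/25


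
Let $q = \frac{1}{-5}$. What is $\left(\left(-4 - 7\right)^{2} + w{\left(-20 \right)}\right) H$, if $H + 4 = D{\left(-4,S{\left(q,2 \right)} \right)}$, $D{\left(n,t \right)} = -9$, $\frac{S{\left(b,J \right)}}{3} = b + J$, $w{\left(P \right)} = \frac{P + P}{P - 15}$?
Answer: $- \frac{11115}{7} \approx -1587.9$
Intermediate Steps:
$q = - \frac{1}{5} \approx -0.2$
$w{\left(P \right)} = \frac{2 P}{-15 + P}$
$S{\left(b,J \right)} = 3 J + 3 b$ ($S{\left(b,J \right)} = 3 \left(b + J\right) = 3 \left(J + b\right) = 3 J + 3 b$)
$H = -13$ ($H = -4 - 9 = -13$)
$\left(\left(-4 - 7\right)^{2} + w{\left(-20 \right)}\right) H = \left(\left(-4 - 7\right)^{2} + 2 \left(-20\right) \frac{1}{-15 - 20}\right) \left(-13\right) = \left(\left(-11\right)^{2} + 2 \left(-20\right) \frac{1}{-35}\right) \left(-13\right) = \left(121 + 2 \left(-20\right) \left(- \frac{1}{35}\right)\right) \left(-13\right) = \left(121 + \frac{8}{7}\right) \left(-13\right) = \frac{855}{7} \left(-13\right) = - \frac{11115}{7}$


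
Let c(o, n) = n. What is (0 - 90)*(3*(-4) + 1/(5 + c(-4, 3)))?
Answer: 4275/4 ≈ 1068.8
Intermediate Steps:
(0 - 90)*(3*(-4) + 1/(5 + c(-4, 3))) = (0 - 90)*(3*(-4) + 1/(5 + 3)) = -90*(-12 + 1/8) = -90*(-12 + ⅛) = -90*(-95/8) = 4275/4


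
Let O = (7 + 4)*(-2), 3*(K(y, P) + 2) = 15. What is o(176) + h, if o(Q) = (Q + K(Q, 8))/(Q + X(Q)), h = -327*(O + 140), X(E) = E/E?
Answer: -6829543/177 ≈ -38585.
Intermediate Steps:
K(y, P) = 3 (K(y, P) = -2 + (1/3)*15 = -2 + 5 = 3)
O = -22 (O = 11*(-2) = -22)
X(E) = 1
h = -38586 (h = -327*(-22 + 140) = -327*118 = -38586)
o(Q) = (3 + Q)/(1 + Q) (o(Q) = (Q + 3)/(Q + 1) = (3 + Q)/(1 + Q))
o(176) + h = (3 + 176)/(1 + 176) - 38586 = 179/177 - 38586 = -6829543/177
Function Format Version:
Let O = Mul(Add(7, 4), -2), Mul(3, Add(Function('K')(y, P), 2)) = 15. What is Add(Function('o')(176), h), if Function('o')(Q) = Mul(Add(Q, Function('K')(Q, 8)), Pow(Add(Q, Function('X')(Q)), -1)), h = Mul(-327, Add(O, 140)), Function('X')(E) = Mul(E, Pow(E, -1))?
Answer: Rational(-6829543, 177) ≈ -38585.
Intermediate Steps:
Function('K')(y, P) = 3 (Function('K')(y, P) = Add(-2, Mul(Rational(1, 3), 15)) = Add(-2, 5) = 3)
O = -22 (O = Mul(11, -2) = -22)
Function('X')(E) = 1
h = -38586 (h = Mul(-327, Add(-22, 140)) = Mul(-327, 118) = -38586)
Function('o')(Q) = Mul(Pow(Add(1, Q), -1), Add(3, Q)) (Function('o')(Q) = Mul(Add(Q, 3), Pow(Add(Q, 1), -1)) = Mul(Add(3, Q), Pow(Add(1, Q), -1)) = Mul(Pow(Add(1, Q), -1), Add(3, Q)))
Add(Function('o')(176), h) = Add(Mul(Pow(Add(1, 176), -1), Add(3, 176)), -38586) = Add(Mul(Pow(177, -1), 179), -38586) = Add(Mul(Rational(1, 177), 179), -38586) = Add(Rational(179, 177), -38586) = Rational(-6829543, 177)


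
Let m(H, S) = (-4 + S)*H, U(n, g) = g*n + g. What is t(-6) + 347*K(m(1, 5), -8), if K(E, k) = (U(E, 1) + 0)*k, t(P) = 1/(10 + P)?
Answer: -22207/4 ≈ -5551.8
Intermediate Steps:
U(n, g) = g + g*n
m(H, S) = H*(-4 + S)
K(E, k) = k*(1 + E) (K(E, k) = (1*(1 + E) + 0)*k = ((1 + E) + 0)*k = (1 + E)*k = k*(1 + E))
t(-6) + 347*K(m(1, 5), -8) = 1/(10 - 6) + 347*(-8*(1 + 1*(-4 + 5))) = 1/4 + 347*(-8*(1 + 1*1)) = ¼ + 347*(-8*(1 + 1)) = ¼ + 347*(-8*2) = ¼ + 347*(-16) = ¼ - 5552 = -22207/4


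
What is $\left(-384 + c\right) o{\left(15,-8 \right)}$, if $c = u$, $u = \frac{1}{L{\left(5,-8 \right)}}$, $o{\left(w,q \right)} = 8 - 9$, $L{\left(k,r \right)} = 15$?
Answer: $\frac{5759}{15} \approx 383.93$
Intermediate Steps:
$o{\left(w,q \right)} = -1$ ($o{\left(w,q \right)} = 8 - 9 = -1$)
$u = \frac{1}{15} \approx 0.066667$
$c = \frac{1}{15} \approx 0.066667$
$\left(-384 + c\right) o{\left(15,-8 \right)} = \left(-384 + \frac{1}{15}\right) \left(-1\right) = \left(- \frac{5759}{15}\right) \left(-1\right) = \frac{5759}{15}$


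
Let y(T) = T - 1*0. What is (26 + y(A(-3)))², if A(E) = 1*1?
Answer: 729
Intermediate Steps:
A(E) = 1
y(T) = T (y(T) = T + 0 = T)
(26 + y(A(-3)))² = (26 + 1)² = 27² = 729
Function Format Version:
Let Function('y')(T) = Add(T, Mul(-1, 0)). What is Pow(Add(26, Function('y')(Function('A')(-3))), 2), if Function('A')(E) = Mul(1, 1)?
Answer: 729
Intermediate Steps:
Function('A')(E) = 1
Function('y')(T) = T (Function('y')(T) = Add(T, 0) = T)
Pow(Add(26, Function('y')(Function('A')(-3))), 2) = Pow(Add(26, 1), 2) = Pow(27, 2) = 729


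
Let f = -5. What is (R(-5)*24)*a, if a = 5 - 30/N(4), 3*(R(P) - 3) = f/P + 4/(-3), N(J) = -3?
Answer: 1040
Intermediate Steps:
R(P) = 23/9 - 5/(3*P) (R(P) = 3 + (-5/P + 4/(-3))/3 = 3 + (-5/P + 4*(-⅓))/3 = 3 + (-5/P - 4/3)/3 = 3 + (-4/3 - 5/P)/3 = 3 + (-4/9 - 5/(3*P)) = 23/9 - 5/(3*P))
a = 15 (a = 5 - 30/(-3) = 5 - 30*(-1)/3 = 5 - 5*(-2) = 5 + 10 = 15)
(R(-5)*24)*a = (((⅑)*(-15 + 23*(-5))/(-5))*24)*15 = (((⅑)*(-⅕)*(-15 - 115))*24)*15 = (((⅑)*(-⅕)*(-130))*24)*15 = ((26/9)*24)*15 = (208/3)*15 = 1040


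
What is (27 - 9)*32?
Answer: 576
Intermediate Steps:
(27 - 9)*32 = 18*32 = 576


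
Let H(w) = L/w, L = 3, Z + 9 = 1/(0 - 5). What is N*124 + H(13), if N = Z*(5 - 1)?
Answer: -296593/65 ≈ -4563.0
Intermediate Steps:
Z = -46/5 (Z = -9 + 1/(0 - 5) = -9 + 1/(-5) = -9 - ⅕ = -46/5 ≈ -9.2000)
N = -184/5 (N = -46*(5 - 1)/5 = -46/5*4 = -184/5 ≈ -36.800)
H(w) = 3/w
N*124 + H(13) = -184/5*124 + 3/13 = -22816/5 + 3*(1/13) = -22816/5 + 3/13 = -296593/65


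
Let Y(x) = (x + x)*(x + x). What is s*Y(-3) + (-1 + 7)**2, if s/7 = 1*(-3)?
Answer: -720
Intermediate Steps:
s = -21 (s = 7*(1*(-3)) = 7*(-3) = -21)
Y(x) = 4*x**2 (Y(x) = (2*x)*(2*x) = 4*x**2)
s*Y(-3) + (-1 + 7)**2 = -84*(-3)**2 + (-1 + 7)**2 = -84*9 + 6**2 = -21*36 + 36 = -756 + 36 = -720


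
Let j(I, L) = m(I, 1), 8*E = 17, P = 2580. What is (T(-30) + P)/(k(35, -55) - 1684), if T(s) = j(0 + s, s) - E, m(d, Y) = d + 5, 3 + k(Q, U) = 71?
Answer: -20423/12928 ≈ -1.5798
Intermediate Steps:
k(Q, U) = 68 (k(Q, U) = -3 + 71 = 68)
m(d, Y) = 5 + d
E = 17/8 (E = (⅛)*17 = 17/8 ≈ 2.1250)
j(I, L) = 5 + I
T(s) = 23/8 + s (T(s) = (5 + (0 + s)) - 1*17/8 = (5 + s) - 17/8 = 23/8 + s)
(T(-30) + P)/(k(35, -55) - 1684) = ((23/8 - 30) + 2580)/(68 - 1684) = (-217/8 + 2580)/(-1616) = (20423/8)*(-1/1616) = -20423/12928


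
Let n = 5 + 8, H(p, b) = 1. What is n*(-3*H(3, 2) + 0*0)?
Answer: -39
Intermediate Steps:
n = 13
n*(-3*H(3, 2) + 0*0) = 13*(-3*1 + 0*0) = 13*(-3 + 0) = 13*(-3) = -39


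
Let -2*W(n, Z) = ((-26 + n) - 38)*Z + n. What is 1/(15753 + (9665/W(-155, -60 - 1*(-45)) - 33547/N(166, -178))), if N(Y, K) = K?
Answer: 55714/887818779 ≈ 6.2754e-5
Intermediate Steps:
W(n, Z) = -n/2 - Z*(-64 + n)/2 (W(n, Z) = -(((-26 + n) - 38)*Z + n)/2 = -((-64 + n)*Z + n)/2 = -(Z*(-64 + n) + n)/2 = -(n + Z*(-64 + n))/2 = -n/2 - Z*(-64 + n)/2)
1/(15753 + (9665/W(-155, -60 - 1*(-45)) - 33547/N(166, -178))) = 1/(15753 + (9665/(32*(-60 - 1*(-45)) - ½*(-155) - ½*(-60 - 1*(-45))*(-155)) - 33547/(-178))) = 1/(15753 + (9665/(32*(-60 + 45) + 155/2 - ½*(-60 + 45)*(-155)) - 33547*(-1/178))) = 1/(15753 + (9665/(32*(-15) + 155/2 - ½*(-15)*(-155)) + 33547/178)) = 1/(15753 + (9665/(-480 + 155/2 - 2325/2) + 33547/178)) = 1/(15753 + (9665/(-1565) + 33547/178)) = 1/(15753 + (9665*(-1/1565) + 33547/178)) = 1/(15753 + (-1933/313 + 33547/178)) = 1/(15753 + 10156137/55714) = 1/(887818779/55714) = 55714/887818779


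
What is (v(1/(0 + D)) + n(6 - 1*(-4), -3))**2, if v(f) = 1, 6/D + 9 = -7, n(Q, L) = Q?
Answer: 121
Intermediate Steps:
D = -3/8 (D = 6/(-9 - 7) = 6/(-16) = 6*(-1/16) = -3/8 ≈ -0.37500)
(v(1/(0 + D)) + n(6 - 1*(-4), -3))**2 = (1 + (6 - 1*(-4)))**2 = (1 + (6 + 4))**2 = (1 + 10)**2 = 11**2 = 121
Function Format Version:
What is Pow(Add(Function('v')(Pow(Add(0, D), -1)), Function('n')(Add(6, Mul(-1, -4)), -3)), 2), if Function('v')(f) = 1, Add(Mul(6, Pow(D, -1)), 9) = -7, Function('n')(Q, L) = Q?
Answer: 121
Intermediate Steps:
D = Rational(-3, 8) (D = Mul(6, Pow(Add(-9, -7), -1)) = Mul(6, Pow(-16, -1)) = Mul(6, Rational(-1, 16)) = Rational(-3, 8) ≈ -0.37500)
Pow(Add(Function('v')(Pow(Add(0, D), -1)), Function('n')(Add(6, Mul(-1, -4)), -3)), 2) = Pow(Add(1, Add(6, Mul(-1, -4))), 2) = Pow(Add(1, Add(6, 4)), 2) = Pow(Add(1, 10), 2) = Pow(11, 2) = 121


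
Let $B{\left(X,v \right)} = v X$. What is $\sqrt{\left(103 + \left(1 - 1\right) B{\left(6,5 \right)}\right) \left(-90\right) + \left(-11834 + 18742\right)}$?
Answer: $i \sqrt{2362} \approx 48.6 i$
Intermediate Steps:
$B{\left(X,v \right)} = X v$
$\sqrt{\left(103 + \left(1 - 1\right) B{\left(6,5 \right)}\right) \left(-90\right) + \left(-11834 + 18742\right)} = \sqrt{\left(103 + \left(1 - 1\right) 6 \cdot 5\right) \left(-90\right) + \left(-11834 + 18742\right)} = \sqrt{\left(103 + 0 \cdot 30\right) \left(-90\right) + 6908} = \sqrt{\left(103 + 0\right) \left(-90\right) + 6908} = \sqrt{103 \left(-90\right) + 6908} = \sqrt{-9270 + 6908} = \sqrt{-2362} = i \sqrt{2362}$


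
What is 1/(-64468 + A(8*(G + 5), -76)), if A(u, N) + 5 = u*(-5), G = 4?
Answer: -1/64833 ≈ -1.5424e-5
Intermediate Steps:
A(u, N) = -5 - 5*u (A(u, N) = -5 + u*(-5) = -5 - 5*u)
1/(-64468 + A(8*(G + 5), -76)) = 1/(-64468 + (-5 - 40*(4 + 5))) = 1/(-64468 + (-5 - 40*9)) = 1/(-64468 + (-5 - 5*72)) = 1/(-64468 + (-5 - 360)) = 1/(-64468 - 365) = 1/(-64833) = -1/64833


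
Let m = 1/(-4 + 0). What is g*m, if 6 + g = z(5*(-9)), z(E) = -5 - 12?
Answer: 23/4 ≈ 5.7500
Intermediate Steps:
z(E) = -17
m = -1/4 (m = 1/(-4) = -1/4 ≈ -0.25000)
g = -23 (g = -6 - 17 = -23)
g*m = -23*(-1/4) = 23/4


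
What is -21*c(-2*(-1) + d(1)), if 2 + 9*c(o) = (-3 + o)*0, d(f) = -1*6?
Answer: 14/3 ≈ 4.6667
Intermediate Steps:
d(f) = -6
c(o) = -2/9 (c(o) = -2/9 + ((-3 + o)*0)/9 = -2/9 + (⅑)*0 = -2/9 + 0 = -2/9)
-21*c(-2*(-1) + d(1)) = -21*(-2/9) = 14/3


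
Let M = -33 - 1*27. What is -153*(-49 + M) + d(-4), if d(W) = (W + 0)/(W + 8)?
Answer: 16676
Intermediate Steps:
M = -60 (M = -33 - 27 = -60)
d(W) = W/(8 + W)
-153*(-49 + M) + d(-4) = -153*(-49 - 60) - 4/(8 - 4) = -153*(-109) - 4/4 = 16677 - 4*¼ = 16677 - 1 = 16676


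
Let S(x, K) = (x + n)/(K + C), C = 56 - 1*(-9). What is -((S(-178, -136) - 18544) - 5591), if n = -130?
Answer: 1713277/71 ≈ 24131.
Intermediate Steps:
C = 65 (C = 56 + 9 = 65)
S(x, K) = (-130 + x)/(65 + K) (S(x, K) = (x - 130)/(K + 65) = (-130 + x)/(65 + K))
-((S(-178, -136) - 18544) - 5591) = -(((-130 - 178)/(65 - 136) - 18544) - 5591) = -((-308/(-71) - 18544) - 5591) = -((-1/71*(-308) - 18544) - 5591) = -((308/71 - 18544) - 5591) = -(-1316316/71 - 5591) = -1*(-1713277/71) = 1713277/71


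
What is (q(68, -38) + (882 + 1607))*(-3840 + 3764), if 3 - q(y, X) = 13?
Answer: -188404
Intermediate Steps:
q(y, X) = -10 (q(y, X) = 3 - 1*13 = 3 - 13 = -10)
(q(68, -38) + (882 + 1607))*(-3840 + 3764) = (-10 + (882 + 1607))*(-3840 + 3764) = (-10 + 2489)*(-76) = 2479*(-76) = -188404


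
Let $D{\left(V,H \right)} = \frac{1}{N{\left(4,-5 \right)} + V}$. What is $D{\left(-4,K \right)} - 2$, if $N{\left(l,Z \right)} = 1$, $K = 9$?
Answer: $- \frac{7}{3} \approx -2.3333$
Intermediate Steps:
$D{\left(V,H \right)} = \frac{1}{1 + V}$
$D{\left(-4,K \right)} - 2 = \frac{1}{1 - 4} - 2 = \frac{1}{-3} - 2 = - \frac{1}{3} - 2 = - \frac{7}{3}$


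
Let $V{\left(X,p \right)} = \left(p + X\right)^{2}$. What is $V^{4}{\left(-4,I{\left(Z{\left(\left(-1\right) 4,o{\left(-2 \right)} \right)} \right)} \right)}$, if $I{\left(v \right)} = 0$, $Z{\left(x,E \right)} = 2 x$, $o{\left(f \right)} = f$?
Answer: $65536$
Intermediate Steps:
$V{\left(X,p \right)} = \left(X + p\right)^{2}$
$V^{4}{\left(-4,I{\left(Z{\left(\left(-1\right) 4,o{\left(-2 \right)} \right)} \right)} \right)} = \left(\left(-4 + 0\right)^{2}\right)^{4} = \left(\left(-4\right)^{2}\right)^{4} = 16^{4} = 65536$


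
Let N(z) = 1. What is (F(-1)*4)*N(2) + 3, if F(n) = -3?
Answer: -9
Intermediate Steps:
(F(-1)*4)*N(2) + 3 = -3*4*1 + 3 = -12*1 + 3 = -12 + 3 = -9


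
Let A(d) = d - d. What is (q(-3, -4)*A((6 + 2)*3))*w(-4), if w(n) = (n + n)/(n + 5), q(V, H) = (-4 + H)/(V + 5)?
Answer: 0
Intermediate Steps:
A(d) = 0
q(V, H) = (-4 + H)/(5 + V)
w(n) = 2*n/(5 + n) (w(n) = (2*n)/(5 + n) = 2*n/(5 + n))
(q(-3, -4)*A((6 + 2)*3))*w(-4) = (((-4 - 4)/(5 - 3))*0)*(2*(-4)/(5 - 4)) = ((-8/2)*0)*(2*(-4)/1) = (((½)*(-8))*0)*(2*(-4)*1) = -4*0*(-8) = 0*(-8) = 0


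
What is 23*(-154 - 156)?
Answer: -7130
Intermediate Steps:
23*(-154 - 156) = 23*(-310) = -7130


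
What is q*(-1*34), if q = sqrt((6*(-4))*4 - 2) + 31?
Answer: -1054 - 238*I*sqrt(2) ≈ -1054.0 - 336.58*I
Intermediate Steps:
q = 31 + 7*I*sqrt(2) (q = sqrt(-24*4 - 2) + 31 = sqrt(-96 - 2) + 31 = sqrt(-98) + 31 = 7*I*sqrt(2) + 31 = 31 + 7*I*sqrt(2) ≈ 31.0 + 9.8995*I)
q*(-1*34) = (31 + 7*I*sqrt(2))*(-1*34) = (31 + 7*I*sqrt(2))*(-34) = -1054 - 238*I*sqrt(2)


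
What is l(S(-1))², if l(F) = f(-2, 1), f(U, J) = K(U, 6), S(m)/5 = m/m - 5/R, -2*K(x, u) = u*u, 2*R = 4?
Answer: 324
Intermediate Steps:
R = 2 (R = (½)*4 = 2)
K(x, u) = -u²/2 (K(x, u) = -u*u/2 = -u²/2)
S(m) = -15/2 (S(m) = 5*(m/m - 5/2) = 5*(1 - 5*½) = 5*(1 - 5/2) = 5*(-3/2) = -15/2)
f(U, J) = -18 (f(U, J) = -½*6² = -½*36 = -18)
l(F) = -18
l(S(-1))² = (-18)² = 324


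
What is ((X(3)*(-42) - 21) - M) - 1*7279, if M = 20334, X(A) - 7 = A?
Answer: -28054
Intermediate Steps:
X(A) = 7 + A
((X(3)*(-42) - 21) - M) - 1*7279 = (((7 + 3)*(-42) - 21) - 1*20334) - 1*7279 = ((10*(-42) - 21) - 20334) - 7279 = ((-420 - 21) - 20334) - 7279 = (-441 - 20334) - 7279 = -20775 - 7279 = -28054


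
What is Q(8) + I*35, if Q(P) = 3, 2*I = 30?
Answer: 528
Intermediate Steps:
I = 15 (I = (½)*30 = 15)
Q(8) + I*35 = 3 + 15*35 = 3 + 525 = 528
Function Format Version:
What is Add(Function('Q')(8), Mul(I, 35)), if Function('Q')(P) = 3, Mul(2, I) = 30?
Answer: 528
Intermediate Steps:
I = 15 (I = Mul(Rational(1, 2), 30) = 15)
Add(Function('Q')(8), Mul(I, 35)) = Add(3, Mul(15, 35)) = Add(3, 525) = 528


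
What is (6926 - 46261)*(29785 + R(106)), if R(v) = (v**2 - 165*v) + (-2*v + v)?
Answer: -921422375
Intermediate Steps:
R(v) = v**2 - 166*v (R(v) = (v**2 - 165*v) - v = v**2 - 166*v)
(6926 - 46261)*(29785 + R(106)) = (6926 - 46261)*(29785 + 106*(-166 + 106)) = -39335*(29785 + 106*(-60)) = -39335*(29785 - 6360) = -39335*23425 = -921422375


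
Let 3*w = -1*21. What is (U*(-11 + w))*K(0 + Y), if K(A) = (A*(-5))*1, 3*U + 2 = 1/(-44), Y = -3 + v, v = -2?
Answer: 6675/22 ≈ 303.41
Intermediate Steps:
Y = -5 (Y = -3 - 2 = -5)
w = -7 (w = (-1*21)/3 = (⅓)*(-21) = -7)
U = -89/132 (U = -⅔ + (⅓)/(-44) = -⅔ + (⅓)*(-1/44) = -⅔ - 1/132 = -89/132 ≈ -0.67424)
K(A) = -5*A (K(A) = -5*A*1 = -5*A)
(U*(-11 + w))*K(0 + Y) = (-89*(-11 - 7)/132)*(-5*(0 - 5)) = (-89/132*(-18))*(-5*(-5)) = (267/22)*25 = 6675/22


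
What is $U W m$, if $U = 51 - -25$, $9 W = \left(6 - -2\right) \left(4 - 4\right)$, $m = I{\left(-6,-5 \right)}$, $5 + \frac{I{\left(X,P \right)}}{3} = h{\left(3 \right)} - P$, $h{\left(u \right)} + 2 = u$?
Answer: $0$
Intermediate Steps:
$h{\left(u \right)} = -2 + u$
$I{\left(X,P \right)} = -12 - 3 P$ ($I{\left(X,P \right)} = -15 + 3 \left(\left(-2 + 3\right) - P\right) = -15 + 3 \left(1 - P\right) = -15 - \left(-3 + 3 P\right) = -12 - 3 P$)
$m = 3$ ($m = -12 - -15 = -12 + 15 = 3$)
$W = 0$ ($W = \frac{\left(6 - -2\right) \left(4 - 4\right)}{9} = \frac{\left(6 + 2\right) 0}{9} = \frac{8 \cdot 0}{9} = \frac{1}{9} \cdot 0 = 0$)
$U = 76$ ($U = 51 + 25 = 76$)
$U W m = 76 \cdot 0 \cdot 3 = 0 \cdot 3 = 0$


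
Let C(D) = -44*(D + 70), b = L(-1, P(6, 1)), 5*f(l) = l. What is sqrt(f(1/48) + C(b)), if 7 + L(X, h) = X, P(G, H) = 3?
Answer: I*sqrt(9820785)/60 ≈ 52.23*I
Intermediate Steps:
L(X, h) = -7 + X
f(l) = l/5
b = -8 (b = -7 - 1 = -8)
C(D) = -3080 - 44*D (C(D) = -44*(70 + D) = -3080 - 44*D)
sqrt(f(1/48) + C(b)) = sqrt((1/5)/48 + (-3080 - 44*(-8))) = sqrt((1/5)*(1/48) + (-3080 + 352)) = sqrt(1/240 - 2728) = sqrt(-654719/240) = I*sqrt(9820785)/60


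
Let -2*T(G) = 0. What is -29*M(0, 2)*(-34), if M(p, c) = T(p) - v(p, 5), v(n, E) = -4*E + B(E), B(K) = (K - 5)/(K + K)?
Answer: 19720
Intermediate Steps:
T(G) = 0 (T(G) = -1/2*0 = 0)
B(K) = (-5 + K)/(2*K) (B(K) = (-5 + K)/((2*K)) = (-5 + K)*(1/(2*K)) = (-5 + K)/(2*K))
v(n, E) = -4*E + (-5 + E)/(2*E)
M(p, c) = 20 (M(p, c) = 0 - (-5 + 5 - 8*5**2)/(2*5) = 0 - (-5 + 5 - 8*25)/(2*5) = 0 - (-5 + 5 - 200)/(2*5) = 0 - (-200)/(2*5) = 0 - 1*(-20) = 0 + 20 = 20)
-29*M(0, 2)*(-34) = -29*20*(-34) = -580*(-34) = 19720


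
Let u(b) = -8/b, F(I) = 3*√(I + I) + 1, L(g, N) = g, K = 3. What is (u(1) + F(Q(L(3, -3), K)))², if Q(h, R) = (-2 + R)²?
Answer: 67 - 42*√2 ≈ 7.6030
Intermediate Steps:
F(I) = 1 + 3*√2*√I (F(I) = 3*√(2*I) + 1 = 3*(√2*√I) + 1 = 3*√2*√I + 1 = 1 + 3*√2*√I)
(u(1) + F(Q(L(3, -3), K)))² = (-8/1 + (1 + 3*√2*√((-2 + 3)²)))² = (-8*1 + (1 + 3*√2*√(1²)))² = (-8 + (1 + 3*√2*√1))² = (-8 + (1 + 3*√2*1))² = (-8 + (1 + 3*√2))² = (-7 + 3*√2)²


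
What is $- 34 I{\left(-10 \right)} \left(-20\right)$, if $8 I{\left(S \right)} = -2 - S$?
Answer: $680$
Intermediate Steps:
$I{\left(S \right)} = - \frac{1}{4} - \frac{S}{8}$ ($I{\left(S \right)} = \frac{-2 - S}{8} = - \frac{1}{4} - \frac{S}{8}$)
$- 34 I{\left(-10 \right)} \left(-20\right) = - 34 \left(- \frac{1}{4} - - \frac{5}{4}\right) \left(-20\right) = - 34 \left(- \frac{1}{4} + \frac{5}{4}\right) \left(-20\right) = \left(-34\right) 1 \left(-20\right) = \left(-34\right) \left(-20\right) = 680$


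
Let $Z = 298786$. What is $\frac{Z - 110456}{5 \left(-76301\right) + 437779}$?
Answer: $\frac{94165}{28137} \approx 3.3467$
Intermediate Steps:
$\frac{Z - 110456}{5 \left(-76301\right) + 437779} = \frac{298786 - 110456}{5 \left(-76301\right) + 437779} = \frac{188330}{-381505 + 437779} = \frac{188330}{56274} = 188330 \cdot \frac{1}{56274} = \frac{94165}{28137}$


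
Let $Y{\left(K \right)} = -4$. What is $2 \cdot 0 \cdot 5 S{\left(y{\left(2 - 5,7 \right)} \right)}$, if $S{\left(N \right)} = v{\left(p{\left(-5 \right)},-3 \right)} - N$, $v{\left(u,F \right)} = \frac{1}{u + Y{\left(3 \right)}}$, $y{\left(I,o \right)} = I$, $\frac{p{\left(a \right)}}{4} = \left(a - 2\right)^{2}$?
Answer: $0$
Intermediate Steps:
$p{\left(a \right)} = 4 \left(-2 + a\right)^{2}$ ($p{\left(a \right)} = 4 \left(a - 2\right)^{2} = 4 \left(-2 + a\right)^{2}$)
$v{\left(u,F \right)} = \frac{1}{-4 + u}$ ($v{\left(u,F \right)} = \frac{1}{u - 4} = \frac{1}{-4 + u}$)
$S{\left(N \right)} = \frac{1}{192} - N$ ($S{\left(N \right)} = \frac{1}{-4 + 4 \left(-2 - 5\right)^{2}} - N = \frac{1}{-4 + 4 \left(-7\right)^{2}} - N = \frac{1}{-4 + 4 \cdot 49} - N = \frac{1}{-4 + 196} - N = \frac{1}{192} - N$)
$2 \cdot 0 \cdot 5 S{\left(y{\left(2 - 5,7 \right)} \right)} = 2 \cdot 0 \cdot 5 \left(\frac{1}{192} - \left(2 - 5\right)\right) = 0 \cdot 5 \left(\frac{1}{192} - \left(2 - 5\right)\right) = 0 \left(\frac{1}{192} - -3\right) = 0 \left(\frac{1}{192} + 3\right) = 0 \cdot \frac{577}{192} = 0$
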